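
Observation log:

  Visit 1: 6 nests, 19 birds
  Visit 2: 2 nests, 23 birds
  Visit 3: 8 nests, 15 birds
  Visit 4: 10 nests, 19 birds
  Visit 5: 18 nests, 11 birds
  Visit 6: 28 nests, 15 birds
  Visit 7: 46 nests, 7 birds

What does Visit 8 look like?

74 nests, 11 birds

Nests: each term is the sum of the two before it, so 6, 2, 8, 10, 18, 28, 46 → 74.
Birds — alternating steps +4, −8, +4, −8, …: 19, 23, 15, 19, 11, 15, 7 → 11.
So the next record is 74 nests, 11 birds.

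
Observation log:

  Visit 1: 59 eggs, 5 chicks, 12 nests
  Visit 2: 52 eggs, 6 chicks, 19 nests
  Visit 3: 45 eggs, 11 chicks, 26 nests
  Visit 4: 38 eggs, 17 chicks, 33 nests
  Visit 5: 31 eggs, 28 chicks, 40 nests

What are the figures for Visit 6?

For the eggs, −7 each step: 59, 52, 45, 38, 31 → 24.
Chicks: 5, 6, 11, 17, 28 → 45 (each term is the sum of the two before it).
Nests: together with the eggs always sums to 71; 12, 19, 26, 33, 40 → 47.
Combining the parts gives 24 eggs, 45 chicks, 47 nests.

24 eggs, 45 chicks, 47 nests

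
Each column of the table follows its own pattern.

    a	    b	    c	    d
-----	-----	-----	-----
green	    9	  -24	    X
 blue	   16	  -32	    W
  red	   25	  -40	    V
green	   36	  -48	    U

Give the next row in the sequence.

Column a — repeats green → blue → red: green, blue, red, green → blue.
Column b — perfect squares: 3², 4², 5², …: 9, 16, 25, 36 → 49.
Column c — −8 each step: -24, -32, -40, -48 → -56.
Column d: letters move back 1 place in the alphabet, so X, W, V, U → T.
Combining the parts gives blue  49  -56  T.

blue  49  -56  T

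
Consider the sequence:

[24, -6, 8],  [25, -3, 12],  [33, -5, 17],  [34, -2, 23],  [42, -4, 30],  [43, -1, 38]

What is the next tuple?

[51, -3, 47]

For the first entry, alternating steps +1, +8, +1, +8, …: 24, 25, 33, 34, 42, 43 → 51.
Second entry: alternating steps +3, −2, +3, −2, …; -6, -3, -5, -2, -4, -1 → -3.
Third entry goes 8, 12, 17, 23, 30, 38 → 47 (differences are 4, 5, 6, … (increasing by 1 each time)).
Combining the parts gives [51, -3, 47].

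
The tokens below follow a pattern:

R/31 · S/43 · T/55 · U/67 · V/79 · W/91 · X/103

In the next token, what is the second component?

115

For the second component, +12 each step: 31, 43, 55, 67, 79, 91, 103 → 115.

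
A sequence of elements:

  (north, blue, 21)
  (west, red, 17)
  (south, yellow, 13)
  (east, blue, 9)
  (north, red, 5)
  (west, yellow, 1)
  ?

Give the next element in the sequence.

(south, blue, -3)

For the direction, repeats north → west → south → east: north, west, south, east, north, west → south.
Colour: repeats blue → red → yellow; blue, red, yellow, blue, red, yellow → blue.
Third slot: −4 each step, so 21, 17, 13, 9, 5, 1 → -3.
So the next element is (south, blue, -3).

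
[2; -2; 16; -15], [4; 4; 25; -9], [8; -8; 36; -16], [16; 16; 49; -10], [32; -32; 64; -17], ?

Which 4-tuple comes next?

[64; 64; 81; -11]

First entry: ×2 each step; 2, 4, 8, 16, 32 → 64.
For the second entry, ×(-2) each step: -2, 4, -8, 16, -32 → 64.
For the third entry, perfect squares: 4², 5², 6², …: 16, 25, 36, 49, 64 → 81.
Fourth entry goes -15, -9, -16, -10, -17 → -11 (alternating steps +6, −7, +6, −7, …).
So the next 4-tuple is [64; 64; 81; -11].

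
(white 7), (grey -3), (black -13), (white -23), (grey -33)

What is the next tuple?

Shade — repeats white → grey → black: white, grey, black, white, grey → black.
Second coordinate: −10 each step; 7, -3, -13, -23, -33 → -43.
So the next tuple is (black -43).

(black -43)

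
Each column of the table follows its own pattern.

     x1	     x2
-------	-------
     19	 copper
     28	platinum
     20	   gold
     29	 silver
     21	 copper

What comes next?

Column x1 — alternating steps +9, −8, +9, −8, …: 19, 28, 20, 29, 21 → 30.
Column x2: repeats copper → platinum → gold → silver, so copper, platinum, gold, silver, copper → platinum.
So the next row is 30  platinum.

30  platinum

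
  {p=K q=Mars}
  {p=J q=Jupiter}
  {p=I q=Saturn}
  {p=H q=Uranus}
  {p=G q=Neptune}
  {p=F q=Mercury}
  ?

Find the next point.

P: K, J, I, H, G, F → E (letters move back 1 place in the alphabet).
Q: runs through the planets Mercury→Neptune, so Mars, Jupiter, Saturn, Uranus, Neptune, Mercury → Venus.
So the next point is {p=E q=Venus}.

{p=E q=Venus}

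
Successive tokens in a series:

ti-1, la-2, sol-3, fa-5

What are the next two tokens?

mi-8, re-13

Note: runs backward through the solfège scale do→ti, so ti, la, sol, fa → mi → re.
Second component: 1, 2, 3, 5 → 8 → 13 (each term is the sum of the two before it).
So the next two tokens are mi-8 and re-13.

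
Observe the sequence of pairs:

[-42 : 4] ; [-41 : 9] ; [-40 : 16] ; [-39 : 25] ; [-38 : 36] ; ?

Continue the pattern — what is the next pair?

First entry — +1 each step: -42, -41, -40, -39, -38 → -37.
Second entry goes 4, 9, 16, 25, 36 → 49 (perfect squares: 2², 3², 4², …).
So the next pair is [-37 : 49].

[-37 : 49]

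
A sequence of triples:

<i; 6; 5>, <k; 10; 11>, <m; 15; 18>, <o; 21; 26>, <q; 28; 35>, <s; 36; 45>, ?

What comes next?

Letter: letters move forward 2 places in the alphabet; i, k, m, o, q, s → u.
Second entry — differences are 4, 5, 6, … (increasing by 1 each time): 6, 10, 15, 21, 28, 36 → 45.
Third entry: differences are 6, 7, 8, … (increasing by 1 each time); 5, 11, 18, 26, 35, 45 → 56.
So the next triple is <u; 45; 56>.

<u; 45; 56>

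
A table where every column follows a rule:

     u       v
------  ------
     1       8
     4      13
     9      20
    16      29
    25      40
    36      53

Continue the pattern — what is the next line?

49  68

Column u: perfect squares: 1², 2², 3², …, so 1, 4, 9, 16, 25, 36 → 49.
Column v — differences are 5, 7, 9, … (increasing by 2 each time): 8, 13, 20, 29, 40, 53 → 68.
Combining the parts gives 49  68.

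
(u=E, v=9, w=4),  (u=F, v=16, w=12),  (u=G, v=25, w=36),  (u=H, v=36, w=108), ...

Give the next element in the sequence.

(u=I, v=49, w=324)

U: letters move forward 1 place in the alphabet, so E, F, G, H → I.
V goes 9, 16, 25, 36 → 49 (perfect squares: 3², 4², 5², …).
W: ×3 each step, so 4, 12, 36, 108 → 324.
Putting it together: (u=I, v=49, w=324).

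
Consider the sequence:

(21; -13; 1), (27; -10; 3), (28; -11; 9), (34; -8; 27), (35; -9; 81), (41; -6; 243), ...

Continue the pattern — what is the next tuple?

First entry: alternating steps +6, +1, +6, +1, …; 21, 27, 28, 34, 35, 41 → 42.
Second entry: alternating steps +3, −1, +3, −1, …; -13, -10, -11, -8, -9, -6 → -7.
Third entry: ×3 each step, so 1, 3, 9, 27, 81, 243 → 729.
Putting it together: (42; -7; 729).

(42; -7; 729)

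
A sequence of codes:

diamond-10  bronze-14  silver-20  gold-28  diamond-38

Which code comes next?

bronze-50

Rank: diamond, bronze, silver, gold, diamond → bronze (repeats diamond → bronze → silver → gold).
Second component goes 10, 14, 20, 28, 38 → 50 (differences are 4, 6, 8, … (increasing by 2 each time)).
So the next code is bronze-50.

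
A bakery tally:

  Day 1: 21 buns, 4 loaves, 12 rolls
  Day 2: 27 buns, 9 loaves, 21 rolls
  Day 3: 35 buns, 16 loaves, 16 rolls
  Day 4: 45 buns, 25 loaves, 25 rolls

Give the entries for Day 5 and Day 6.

Buns — differences are 6, 8, 10, … (increasing by 2 each time): 21, 27, 35, 45 → 57 → 71.
Loaves: perfect squares: 2², 3², 4², …, so 4, 9, 16, 25 → 36 → 49.
Rolls — alternating steps +9, −5, +9, −5, …: 12, 21, 16, 25 → 20 → 29.
Putting the parts together: 57 buns, 36 loaves, 20 rolls and then 71 buns, 49 loaves, 29 rolls.

57 buns, 36 loaves, 20 rolls; 71 buns, 49 loaves, 29 rolls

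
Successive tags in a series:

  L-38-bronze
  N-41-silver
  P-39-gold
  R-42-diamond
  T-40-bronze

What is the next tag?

V-43-silver

Letter goes L, N, P, R, T → V (letters move forward 2 places in the alphabet).
Second component: 38, 41, 39, 42, 40 → 43 (alternating steps +3, −2, +3, −2, …).
Rank goes bronze, silver, gold, diamond, bronze → silver (repeats bronze → silver → gold → diamond).
So the next tag is V-43-silver.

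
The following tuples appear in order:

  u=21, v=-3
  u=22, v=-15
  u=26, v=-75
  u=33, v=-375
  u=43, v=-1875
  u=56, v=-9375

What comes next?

U — differences are 1, 4, 7, … (increasing by 3 each time): 21, 22, 26, 33, 43, 56 → 72.
V — ×5 each step: -3, -15, -75, -375, -1875, -9375 → -46875.
Putting it together: u=72, v=-46875.

u=72, v=-46875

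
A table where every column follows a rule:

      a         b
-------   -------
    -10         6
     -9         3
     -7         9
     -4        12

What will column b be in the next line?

Column b: each term is the sum of the two before it; 6, 3, 9, 12 → 21.

21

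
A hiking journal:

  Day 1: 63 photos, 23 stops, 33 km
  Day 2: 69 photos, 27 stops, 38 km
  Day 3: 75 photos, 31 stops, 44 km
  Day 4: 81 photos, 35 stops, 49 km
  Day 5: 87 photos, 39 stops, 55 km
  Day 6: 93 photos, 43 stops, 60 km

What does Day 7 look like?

For the photos, +6 each step: 63, 69, 75, 81, 87, 93 → 99.
Stops: 23, 27, 31, 35, 39, 43 → 47 (+4 each step).
Km goes 33, 38, 44, 49, 55, 60 → 66 (alternating steps +5, +6, +5, +6, …).
Putting it together: 99 photos, 47 stops, 66 km.

99 photos, 47 stops, 66 km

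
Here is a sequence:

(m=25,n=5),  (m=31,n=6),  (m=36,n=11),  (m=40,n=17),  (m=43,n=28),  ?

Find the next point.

(m=45,n=45)

M goes 25, 31, 36, 40, 43 → 45 (differences are 6, 5, 4, … (decreasing by 1 each time)).
N: each term is the sum of the two before it, so 5, 6, 11, 17, 28 → 45.
Combining the parts gives (m=45,n=45).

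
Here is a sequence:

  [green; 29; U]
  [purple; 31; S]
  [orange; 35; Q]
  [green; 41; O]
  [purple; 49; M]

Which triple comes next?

Colour: green, purple, orange, green, purple → orange (repeats green → purple → orange).
Second coordinate — differences are 2, 4, 6, … (increasing by 2 each time): 29, 31, 35, 41, 49 → 59.
Letter: U, S, Q, O, M → K (letters move back 2 places in the alphabet).
Combining the parts gives [orange; 59; K].

[orange; 59; K]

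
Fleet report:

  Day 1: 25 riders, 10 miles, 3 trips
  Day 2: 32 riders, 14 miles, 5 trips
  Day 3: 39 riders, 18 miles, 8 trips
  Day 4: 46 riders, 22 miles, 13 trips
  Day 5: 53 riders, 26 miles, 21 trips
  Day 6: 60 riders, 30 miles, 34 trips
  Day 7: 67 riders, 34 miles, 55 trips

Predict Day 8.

Riders goes 25, 32, 39, 46, 53, 60, 67 → 74 (+7 each step).
Miles goes 10, 14, 18, 22, 26, 30, 34 → 38 (+4 each step).
Trips goes 3, 5, 8, 13, 21, 34, 55 → 89 (each term is the sum of the two before it).
So the next line is 74 riders, 38 miles, 89 trips.

74 riders, 38 miles, 89 trips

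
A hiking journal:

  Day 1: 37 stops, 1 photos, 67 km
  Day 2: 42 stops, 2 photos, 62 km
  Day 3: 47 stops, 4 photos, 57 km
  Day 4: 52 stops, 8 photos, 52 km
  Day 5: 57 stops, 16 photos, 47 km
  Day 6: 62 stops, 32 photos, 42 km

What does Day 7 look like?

Stops goes 37, 42, 47, 52, 57, 62 → 67 (+5 each step).
Photos: ×2 each step, so 1, 2, 4, 8, 16, 32 → 64.
Km goes 67, 62, 57, 52, 47, 42 → 37 (−5 each step).
Putting it together: 67 stops, 64 photos, 37 km.

67 stops, 64 photos, 37 km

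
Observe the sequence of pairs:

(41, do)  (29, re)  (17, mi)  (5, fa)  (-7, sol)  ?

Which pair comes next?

First coordinate: 41, 29, 17, 5, -7 → -19 (−12 each step).
Note — runs through the solfège scale do→ti: do, re, mi, fa, sol → la.
So the next pair is (-19, la).

(-19, la)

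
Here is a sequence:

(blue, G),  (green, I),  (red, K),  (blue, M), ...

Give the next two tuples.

Colour: repeats blue → green → red; blue, green, red, blue → green → red.
Letter: G, I, K, M → O → Q (letters move forward 2 places in the alphabet).
So the next two tuples are (green, O) and (red, Q).

(green, O), (red, Q)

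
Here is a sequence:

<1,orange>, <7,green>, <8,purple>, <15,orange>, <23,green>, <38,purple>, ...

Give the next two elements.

First value: each term is the sum of the two before it, so 1, 7, 8, 15, 23, 38 → 61 → 99.
Colour: repeats orange → green → purple; orange, green, purple, orange, green, purple → orange → green.
So the next two elements are <61,orange> and <99,green>.

<61,orange>, <99,green>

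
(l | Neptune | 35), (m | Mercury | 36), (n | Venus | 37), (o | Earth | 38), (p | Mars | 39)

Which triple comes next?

(q | Jupiter | 40)

Letter: l, m, n, o, p → q (letters move forward 1 place in the alphabet).
For the planet, runs through the planets Mercury→Neptune: Neptune, Mercury, Venus, Earth, Mars → Jupiter.
Third coordinate: 35, 36, 37, 38, 39 → 40 (+1 each step).
Putting it together: (q | Jupiter | 40).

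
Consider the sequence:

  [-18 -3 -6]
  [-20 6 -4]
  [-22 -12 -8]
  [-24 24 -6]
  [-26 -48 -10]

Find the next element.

[-28 96 -8]

First value: −2 each step, so -18, -20, -22, -24, -26 → -28.
Second value: ×(-2) each step, so -3, 6, -12, 24, -48 → 96.
Third value: -6, -4, -8, -6, -10 → -8 (alternating steps +2, −4, +2, −4, …).
Combining the parts gives [-28 96 -8].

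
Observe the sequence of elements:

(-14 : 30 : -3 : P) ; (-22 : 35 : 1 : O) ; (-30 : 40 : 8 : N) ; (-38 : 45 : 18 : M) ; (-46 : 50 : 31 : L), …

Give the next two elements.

(-54 : 55 : 47 : K), (-62 : 60 : 66 : J)

First slot: −8 each step, so -14, -22, -30, -38, -46 → -54 → -62.
Second slot: +5 each step, so 30, 35, 40, 45, 50 → 55 → 60.
Third slot: differences are 4, 7, 10, … (increasing by 3 each time); -3, 1, 8, 18, 31 → 47 → 66.
For the letter, letters move back 1 place in the alphabet: P, O, N, M, L → K → J.
So the next two elements are (-54 : 55 : 47 : K) and (-62 : 60 : 66 : J).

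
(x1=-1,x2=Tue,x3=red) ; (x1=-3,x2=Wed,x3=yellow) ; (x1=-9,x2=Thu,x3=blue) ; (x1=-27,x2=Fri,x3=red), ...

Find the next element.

X1: -1, -3, -9, -27 → -81 (×3 each step).
X2: Tue, Wed, Thu, Fri → Sat (runs through the weekdays Mon→Sun).
For the x3, repeats red → yellow → blue: red, yellow, blue, red → yellow.
So the next element is (x1=-81,x2=Sat,x3=yellow).

(x1=-81,x2=Sat,x3=yellow)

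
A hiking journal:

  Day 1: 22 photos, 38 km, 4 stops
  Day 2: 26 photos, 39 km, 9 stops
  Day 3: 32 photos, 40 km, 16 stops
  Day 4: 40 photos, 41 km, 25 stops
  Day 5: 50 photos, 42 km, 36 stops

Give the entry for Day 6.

62 photos, 43 km, 49 stops

Photos — differences are 4, 6, 8, … (increasing by 2 each time): 22, 26, 32, 40, 50 → 62.
For the km, +1 each step: 38, 39, 40, 41, 42 → 43.
Stops: 4, 9, 16, 25, 36 → 49 (perfect squares: 2², 3², 4², …).
So the next line is 62 photos, 43 km, 49 stops.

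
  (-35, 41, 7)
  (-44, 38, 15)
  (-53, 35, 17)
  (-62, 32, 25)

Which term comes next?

First slot: -35, -44, -53, -62 → -71 (−9 each step).
Second slot: −3 each step; 41, 38, 35, 32 → 29.
Third slot — alternating steps +8, +2, +8, +2, …: 7, 15, 17, 25 → 27.
Putting it together: (-71, 29, 27).

(-71, 29, 27)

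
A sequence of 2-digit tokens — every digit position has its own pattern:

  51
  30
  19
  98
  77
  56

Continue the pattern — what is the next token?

First digit: 5, 3, 1, 9, 7, 5 → 3 (−2 each step, mod 10).
Second digit — −1 each step, mod 10: 1, 0, 9, 8, 7, 6 → 5.
Combining the parts gives 35.

35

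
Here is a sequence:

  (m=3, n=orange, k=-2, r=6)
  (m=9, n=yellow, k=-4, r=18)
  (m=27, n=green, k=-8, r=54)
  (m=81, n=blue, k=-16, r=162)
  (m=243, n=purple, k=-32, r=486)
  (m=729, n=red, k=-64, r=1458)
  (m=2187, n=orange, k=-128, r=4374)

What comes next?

M: ×3 each step, so 3, 9, 27, 81, 243, 729, 2187 → 6561.
For the n, repeats orange → yellow → green → blue → purple → red: orange, yellow, green, blue, purple, red, orange → yellow.
K: ×2 each step, so -2, -4, -8, -16, -32, -64, -128 → -256.
R goes 6, 18, 54, 162, 486, 1458, 4374 → 13122 (always 2 × the m).
So the next element is (m=6561, n=yellow, k=-256, r=13122).

(m=6561, n=yellow, k=-256, r=13122)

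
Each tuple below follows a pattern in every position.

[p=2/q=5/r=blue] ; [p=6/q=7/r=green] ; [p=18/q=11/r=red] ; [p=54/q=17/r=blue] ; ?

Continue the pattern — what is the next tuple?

[p=162/q=25/r=green]

For the p, ×3 each step: 2, 6, 18, 54 → 162.
Q: differences are 2, 4, 6, … (increasing by 2 each time); 5, 7, 11, 17 → 25.
R: repeats blue → green → red; blue, green, red, blue → green.
Combining the parts gives [p=162/q=25/r=green].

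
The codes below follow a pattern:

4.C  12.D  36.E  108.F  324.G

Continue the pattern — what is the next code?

972.H

For the first component, ×3 each step: 4, 12, 36, 108, 324 → 972.
Letter — letters move forward 1 place in the alphabet: C, D, E, F, G → H.
So the next code is 972.H.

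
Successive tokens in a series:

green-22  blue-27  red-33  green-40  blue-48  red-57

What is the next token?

Colour goes green, blue, red, green, blue, red → green (repeats green → blue → red).
Second component: differences are 5, 6, 7, … (increasing by 1 each time); 22, 27, 33, 40, 48, 57 → 67.
So the next token is green-67.

green-67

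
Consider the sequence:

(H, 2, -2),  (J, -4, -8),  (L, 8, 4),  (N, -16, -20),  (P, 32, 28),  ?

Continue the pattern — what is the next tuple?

Letter: H, J, L, N, P → R (letters move forward 2 places in the alphabet).
Second slot goes 2, -4, 8, -16, 32 → -64 (×(-2) each step).
Third slot goes -2, -8, 4, -20, 28 → -68 (always 4 less than the second slot).
Putting it together: (R, -64, -68).

(R, -64, -68)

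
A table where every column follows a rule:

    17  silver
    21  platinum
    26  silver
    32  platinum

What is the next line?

For the first component, differences are 4, 5, 6, … (increasing by 1 each time): 17, 21, 26, 32 → 39.
Metal: alternates silver ↔ platinum; silver, platinum, silver, platinum → silver.
Putting it together: 39  silver.

39  silver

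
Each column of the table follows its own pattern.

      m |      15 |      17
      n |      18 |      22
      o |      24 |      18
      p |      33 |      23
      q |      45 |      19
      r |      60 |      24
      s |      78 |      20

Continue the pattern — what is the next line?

t  99  25

Letter: letters move forward 1 place in the alphabet; m, n, o, p, q, r, s → t.
Second component — differences are 3, 6, 9, … (increasing by 3 each time): 15, 18, 24, 33, 45, 60, 78 → 99.
Third component: 17, 22, 18, 23, 19, 24, 20 → 25 (alternating steps +5, −4, +5, −4, …).
Putting it together: t  99  25.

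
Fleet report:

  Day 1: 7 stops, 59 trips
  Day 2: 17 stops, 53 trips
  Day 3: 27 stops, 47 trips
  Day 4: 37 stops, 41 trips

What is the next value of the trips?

Trips goes 59, 53, 47, 41 → 35 (−6 each step).

35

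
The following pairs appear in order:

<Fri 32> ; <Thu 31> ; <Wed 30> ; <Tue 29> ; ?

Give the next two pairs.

Day: Fri, Thu, Wed, Tue → Mon → Sun (runs backward through the weekdays Mon→Sun).
Second coordinate: −1 each step; 32, 31, 30, 29 → 28 → 27.
Putting the parts together: <Mon 28> and then <Sun 27>.

<Mon 28>, <Sun 27>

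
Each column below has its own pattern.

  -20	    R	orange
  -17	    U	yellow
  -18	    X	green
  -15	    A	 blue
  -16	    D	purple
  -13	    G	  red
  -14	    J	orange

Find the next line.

For the first component, alternating steps +3, −1, +3, −1, …: -20, -17, -18, -15, -16, -13, -14 → -11.
Letter — letters move forward 3 places in the alphabet, wrapping Z→A: R, U, X, A, D, G, J → M.
Colour goes orange, yellow, green, blue, purple, red, orange → yellow (repeats orange → yellow → green → blue → purple → red).
Combining the parts gives -11  M  yellow.

-11  M  yellow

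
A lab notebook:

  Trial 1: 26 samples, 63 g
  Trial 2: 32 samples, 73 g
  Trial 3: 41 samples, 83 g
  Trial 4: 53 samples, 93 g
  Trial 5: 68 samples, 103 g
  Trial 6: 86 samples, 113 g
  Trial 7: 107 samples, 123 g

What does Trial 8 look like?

131 samples, 133 g

Samples — differences are 6, 9, 12, … (increasing by 3 each time): 26, 32, 41, 53, 68, 86, 107 → 131.
G goes 63, 73, 83, 93, 103, 113, 123 → 133 (+10 each step).
Combining the parts gives 131 samples, 133 g.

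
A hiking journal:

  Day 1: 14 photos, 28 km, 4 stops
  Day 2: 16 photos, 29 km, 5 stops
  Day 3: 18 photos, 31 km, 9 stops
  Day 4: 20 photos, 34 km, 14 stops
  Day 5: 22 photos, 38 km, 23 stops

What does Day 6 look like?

For the photos, +2 each step: 14, 16, 18, 20, 22 → 24.
Km: differences are 1, 2, 3, … (increasing by 1 each time), so 28, 29, 31, 34, 38 → 43.
Stops: 4, 5, 9, 14, 23 → 37 (each term is the sum of the two before it).
So the next line is 24 photos, 43 km, 37 stops.

24 photos, 43 km, 37 stops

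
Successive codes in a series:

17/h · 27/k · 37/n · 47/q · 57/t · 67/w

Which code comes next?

77/z

First component goes 17, 27, 37, 47, 57, 67 → 77 (+10 each step).
For the letter, letters move forward 3 places in the alphabet: h, k, n, q, t, w → z.
Combining the parts gives 77/z.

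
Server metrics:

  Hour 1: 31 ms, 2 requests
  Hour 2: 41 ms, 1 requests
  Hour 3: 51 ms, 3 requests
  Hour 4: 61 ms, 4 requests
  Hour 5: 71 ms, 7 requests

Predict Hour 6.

Ms — +10 each step: 31, 41, 51, 61, 71 → 81.
Requests — each term is the sum of the two before it: 2, 1, 3, 4, 7 → 11.
Combining the parts gives 81 ms, 11 requests.

81 ms, 11 requests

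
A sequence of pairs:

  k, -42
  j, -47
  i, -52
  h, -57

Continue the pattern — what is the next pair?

Letter goes k, j, i, h → g (letters move back 1 place in the alphabet).
Second entry goes -42, -47, -52, -57 → -62 (−5 each step).
So the next pair is g, -62.

g, -62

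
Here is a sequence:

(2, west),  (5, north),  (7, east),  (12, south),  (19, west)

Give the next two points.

First value: each term is the sum of the two before it, so 2, 5, 7, 12, 19 → 31 → 50.
Direction goes west, north, east, south, west → north → east (repeats west → north → east → south).
So the next two points are (31, north) and (50, east).

(31, north), (50, east)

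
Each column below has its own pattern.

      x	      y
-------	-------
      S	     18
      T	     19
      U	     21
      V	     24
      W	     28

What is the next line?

X  33

Column x: S, T, U, V, W → X (letters move forward 1 place in the alphabet).
Column y goes 18, 19, 21, 24, 28 → 33 (differences are 1, 2, 3, … (increasing by 1 each time)).
Combining the parts gives X  33.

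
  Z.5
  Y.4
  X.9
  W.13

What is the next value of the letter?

V

For the letter, letters move back 1 place in the alphabet: Z, Y, X, W → V.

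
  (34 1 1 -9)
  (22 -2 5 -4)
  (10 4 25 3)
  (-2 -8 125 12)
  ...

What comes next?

First part — −12 each step: 34, 22, 10, -2 → -14.
For the second part, ×(-2) each step: 1, -2, 4, -8 → 16.
Third part — ×5 each step: 1, 5, 25, 125 → 625.
Fourth part: differences are 5, 7, 9, … (increasing by 2 each time), so -9, -4, 3, 12 → 23.
Combining the parts gives (-14 16 625 23).

(-14 16 625 23)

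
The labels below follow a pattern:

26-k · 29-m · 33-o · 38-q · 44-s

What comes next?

First component: 26, 29, 33, 38, 44 → 51 (differences are 3, 4, 5, … (increasing by 1 each time)).
Letter: letters move forward 2 places in the alphabet; k, m, o, q, s → u.
Combining the parts gives 51-u.

51-u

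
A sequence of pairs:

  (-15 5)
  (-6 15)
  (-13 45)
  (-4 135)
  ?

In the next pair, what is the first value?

First value — alternating steps +9, −7, +9, −7, …: -15, -6, -13, -4 → -11.

-11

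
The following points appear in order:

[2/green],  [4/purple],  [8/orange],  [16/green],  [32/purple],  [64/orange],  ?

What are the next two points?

For the first value, ×2 each step: 2, 4, 8, 16, 32, 64 → 128 → 256.
Colour: repeats green → purple → orange, so green, purple, orange, green, purple, orange → green → purple.
Putting the parts together: [128/green] and then [256/purple].

[128/green], [256/purple]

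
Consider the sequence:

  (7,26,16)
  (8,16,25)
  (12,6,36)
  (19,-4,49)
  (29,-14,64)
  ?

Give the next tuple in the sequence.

(42,-24,81)

First entry: differences are 1, 4, 7, … (increasing by 3 each time), so 7, 8, 12, 19, 29 → 42.
Second entry goes 26, 16, 6, -4, -14 → -24 (−10 each step).
Third entry: perfect squares: 4², 5², 6², …, so 16, 25, 36, 49, 64 → 81.
So the next tuple is (42,-24,81).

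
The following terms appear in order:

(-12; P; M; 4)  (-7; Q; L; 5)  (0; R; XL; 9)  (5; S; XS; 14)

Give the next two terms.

For the first part, alternating steps +5, +7, +5, +7, …: -12, -7, 0, 5 → 12 → 17.
Letter: letters move forward 1 place in the alphabet, so P, Q, R, S → T → U.
Size: runs through clothing sizes XS→XL; M, L, XL, XS → S → M.
For the fourth part, each term is the sum of the two before it: 4, 5, 9, 14 → 23 → 37.
So the next two terms are (12; T; S; 23) and (17; U; M; 37).

(12; T; S; 23), (17; U; M; 37)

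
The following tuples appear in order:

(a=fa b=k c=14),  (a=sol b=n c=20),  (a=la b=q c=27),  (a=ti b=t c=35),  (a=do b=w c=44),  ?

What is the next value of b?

z

B goes k, n, q, t, w → z (letters move forward 3 places in the alphabet).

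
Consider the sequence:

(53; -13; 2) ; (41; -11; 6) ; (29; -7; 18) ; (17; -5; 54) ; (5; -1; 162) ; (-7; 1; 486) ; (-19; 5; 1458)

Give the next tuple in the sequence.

(-31; 7; 4374)

First coordinate: 53, 41, 29, 17, 5, -7, -19 → -31 (−12 each step).
Second coordinate: alternating steps +2, +4, +2, +4, …; -13, -11, -7, -5, -1, 1, 5 → 7.
Third coordinate: 2, 6, 18, 54, 162, 486, 1458 → 4374 (×3 each step).
Combining the parts gives (-31; 7; 4374).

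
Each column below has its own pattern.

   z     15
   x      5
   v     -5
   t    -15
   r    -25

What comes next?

p  -35

Letter — letters move back 2 places in the alphabet: z, x, v, t, r → p.
Second component: −10 each step; 15, 5, -5, -15, -25 → -35.
So the next row is p  -35.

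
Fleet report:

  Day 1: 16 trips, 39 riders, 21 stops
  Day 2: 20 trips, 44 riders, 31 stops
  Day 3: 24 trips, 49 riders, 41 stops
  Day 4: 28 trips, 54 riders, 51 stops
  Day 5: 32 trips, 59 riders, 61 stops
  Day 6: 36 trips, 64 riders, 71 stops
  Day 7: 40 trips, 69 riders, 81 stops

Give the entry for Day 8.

44 trips, 74 riders, 91 stops

For the trips, +4 each step: 16, 20, 24, 28, 32, 36, 40 → 44.
For the riders, +5 each step: 39, 44, 49, 54, 59, 64, 69 → 74.
Stops: +10 each step, so 21, 31, 41, 51, 61, 71, 81 → 91.
Putting it together: 44 trips, 74 riders, 91 stops.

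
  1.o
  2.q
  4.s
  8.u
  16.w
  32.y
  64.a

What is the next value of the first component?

128

First component: ×2 each step; 1, 2, 4, 8, 16, 32, 64 → 128.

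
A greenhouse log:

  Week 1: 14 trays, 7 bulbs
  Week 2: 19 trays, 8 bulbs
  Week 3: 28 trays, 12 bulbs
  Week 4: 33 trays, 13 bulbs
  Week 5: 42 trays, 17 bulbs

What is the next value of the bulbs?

18

Bulbs: alternating steps +1, +4, +1, +4, …, so 7, 8, 12, 13, 17 → 18.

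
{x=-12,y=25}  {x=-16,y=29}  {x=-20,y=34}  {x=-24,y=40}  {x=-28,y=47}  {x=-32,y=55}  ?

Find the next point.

{x=-36,y=64}

For the x, −4 each step: -12, -16, -20, -24, -28, -32 → -36.
For the y, differences are 4, 5, 6, … (increasing by 1 each time): 25, 29, 34, 40, 47, 55 → 64.
Combining the parts gives {x=-36,y=64}.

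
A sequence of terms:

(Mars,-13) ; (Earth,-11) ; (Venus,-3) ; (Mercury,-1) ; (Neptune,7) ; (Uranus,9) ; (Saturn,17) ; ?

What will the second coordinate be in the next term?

Second coordinate goes -13, -11, -3, -1, 7, 9, 17 → 19 (alternating steps +2, +8, +2, +8, …).

19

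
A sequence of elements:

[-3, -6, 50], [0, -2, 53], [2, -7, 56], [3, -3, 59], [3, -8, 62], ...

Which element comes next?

First slot: differences are 3, 2, 1, … (decreasing by 1 each time), so -3, 0, 2, 3, 3 → 2.
For the second slot, alternating steps +4, −5, +4, −5, …: -6, -2, -7, -3, -8 → -4.
Third slot: 50, 53, 56, 59, 62 → 65 (+3 each step).
Putting it together: [2, -4, 65].

[2, -4, 65]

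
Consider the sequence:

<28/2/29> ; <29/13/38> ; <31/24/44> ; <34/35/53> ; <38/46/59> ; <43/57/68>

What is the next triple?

<49/68/74>

First part: differences are 1, 2, 3, … (increasing by 1 each time); 28, 29, 31, 34, 38, 43 → 49.
For the second part, +11 each step: 2, 13, 24, 35, 46, 57 → 68.
Third part goes 29, 38, 44, 53, 59, 68 → 74 (alternating steps +9, +6, +9, +6, …).
Combining the parts gives <49/68/74>.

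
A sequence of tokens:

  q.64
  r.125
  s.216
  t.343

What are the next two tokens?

Letter goes q, r, s, t → u → v (letters move forward 1 place in the alphabet).
Second component — perfect cubes: 4³, 5³, 6³, …: 64, 125, 216, 343 → 512 → 729.
Putting the parts together: u.512 and then v.729.

u.512 then v.729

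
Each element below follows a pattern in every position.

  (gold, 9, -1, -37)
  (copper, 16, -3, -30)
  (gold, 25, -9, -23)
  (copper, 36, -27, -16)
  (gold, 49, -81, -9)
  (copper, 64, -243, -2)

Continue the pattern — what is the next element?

(gold, 81, -729, 5)

Metal goes gold, copper, gold, copper, gold, copper → gold (alternates gold ↔ copper).
Second value goes 9, 16, 25, 36, 49, 64 → 81 (perfect squares: 3², 4², 5², …).
Third value: ×3 each step; -1, -3, -9, -27, -81, -243 → -729.
Fourth value: -37, -30, -23, -16, -9, -2 → 5 (+7 each step).
Combining the parts gives (gold, 81, -729, 5).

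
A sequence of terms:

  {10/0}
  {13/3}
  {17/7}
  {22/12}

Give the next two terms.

First slot: differences are 3, 4, 5, … (increasing by 1 each time), so 10, 13, 17, 22 → 28 → 35.
Second slot goes 0, 3, 7, 12 → 18 → 25 (always 10 less than the first slot).
So the next two terms are {28/18} and {35/25}.

{28/18}, {35/25}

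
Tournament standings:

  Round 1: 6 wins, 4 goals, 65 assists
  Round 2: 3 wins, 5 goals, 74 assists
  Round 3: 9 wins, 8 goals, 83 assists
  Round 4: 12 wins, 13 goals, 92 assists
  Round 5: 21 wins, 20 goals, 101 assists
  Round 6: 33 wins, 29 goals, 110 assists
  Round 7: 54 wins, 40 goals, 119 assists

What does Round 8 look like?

Wins: each term is the sum of the two before it, so 6, 3, 9, 12, 21, 33, 54 → 87.
Goals — differences are 1, 3, 5, … (increasing by 2 each time): 4, 5, 8, 13, 20, 29, 40 → 53.
Assists: +9 each step; 65, 74, 83, 92, 101, 110, 119 → 128.
Putting it together: 87 wins, 53 goals, 128 assists.

87 wins, 53 goals, 128 assists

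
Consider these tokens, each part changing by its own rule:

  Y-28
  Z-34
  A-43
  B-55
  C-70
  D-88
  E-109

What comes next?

Letter goes Y, Z, A, B, C, D, E → F (letters move forward 1 place in the alphabet, wrapping Z→A).
Second component goes 28, 34, 43, 55, 70, 88, 109 → 133 (differences are 6, 9, 12, … (increasing by 3 each time)).
Putting it together: F-133.

F-133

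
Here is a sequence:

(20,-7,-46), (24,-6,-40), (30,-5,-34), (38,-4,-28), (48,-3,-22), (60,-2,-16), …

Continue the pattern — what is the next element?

(74,-1,-10)

First component goes 20, 24, 30, 38, 48, 60 → 74 (differences are 4, 6, 8, … (increasing by 2 each time)).
For the second component, +1 each step: -7, -6, -5, -4, -3, -2 → -1.
Third component goes -46, -40, -34, -28, -22, -16 → -10 (+6 each step).
Putting it together: (74,-1,-10).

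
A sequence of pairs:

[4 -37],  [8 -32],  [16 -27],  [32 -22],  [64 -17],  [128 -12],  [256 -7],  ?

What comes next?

First part goes 4, 8, 16, 32, 64, 128, 256 → 512 (×2 each step).
Second part goes -37, -32, -27, -22, -17, -12, -7 → -2 (+5 each step).
Putting it together: [512 -2].

[512 -2]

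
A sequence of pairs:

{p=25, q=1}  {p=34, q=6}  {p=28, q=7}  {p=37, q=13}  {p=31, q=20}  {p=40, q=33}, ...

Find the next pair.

P — alternating steps +9, −6, +9, −6, …: 25, 34, 28, 37, 31, 40 → 34.
Q: each term is the sum of the two before it; 1, 6, 7, 13, 20, 33 → 53.
Combining the parts gives {p=34, q=53}.

{p=34, q=53}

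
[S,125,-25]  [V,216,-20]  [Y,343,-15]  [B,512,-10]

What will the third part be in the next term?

-5

Third part: +5 each step, so -25, -20, -15, -10 → -5.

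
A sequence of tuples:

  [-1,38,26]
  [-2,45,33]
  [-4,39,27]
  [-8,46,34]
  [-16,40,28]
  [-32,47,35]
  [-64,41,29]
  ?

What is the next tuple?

[-128,48,36]

First entry goes -1, -2, -4, -8, -16, -32, -64 → -128 (×2 each step).
Second entry: alternating steps +7, −6, +7, −6, …, so 38, 45, 39, 46, 40, 47, 41 → 48.
Third entry goes 26, 33, 27, 34, 28, 35, 29 → 36 (always 12 less than the second entry).
Combining the parts gives [-128,48,36].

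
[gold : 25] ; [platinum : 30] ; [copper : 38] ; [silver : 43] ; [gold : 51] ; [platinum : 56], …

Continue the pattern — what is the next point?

[copper : 64]

Metal: gold, platinum, copper, silver, gold, platinum → copper (repeats gold → platinum → copper → silver).
Second coordinate — alternating steps +5, +8, +5, +8, …: 25, 30, 38, 43, 51, 56 → 64.
So the next point is [copper : 64].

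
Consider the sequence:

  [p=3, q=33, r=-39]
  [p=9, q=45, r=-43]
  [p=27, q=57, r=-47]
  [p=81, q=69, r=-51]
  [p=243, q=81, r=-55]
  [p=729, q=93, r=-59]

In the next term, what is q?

Q goes 33, 45, 57, 69, 81, 93 → 105 (+12 each step).

105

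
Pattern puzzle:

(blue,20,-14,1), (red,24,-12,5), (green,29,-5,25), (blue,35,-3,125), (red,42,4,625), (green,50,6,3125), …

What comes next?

For the colour, repeats blue → red → green: blue, red, green, blue, red, green → blue.
Second coordinate: differences are 4, 5, 6, … (increasing by 1 each time); 20, 24, 29, 35, 42, 50 → 59.
For the third coordinate, alternating steps +2, +7, +2, +7, …: -14, -12, -5, -3, 4, 6 → 13.
For the fourth coordinate, ×5 each step: 1, 5, 25, 125, 625, 3125 → 15625.
Combining the parts gives (blue,59,13,15625).

(blue,59,13,15625)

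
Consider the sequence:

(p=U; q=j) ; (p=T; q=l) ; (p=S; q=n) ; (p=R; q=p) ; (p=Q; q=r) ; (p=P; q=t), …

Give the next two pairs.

P — letters move back 1 place in the alphabet: U, T, S, R, Q, P → O → N.
Q: letters move forward 2 places in the alphabet; j, l, n, p, r, t → v → x.
Putting the parts together: (p=O; q=v) and then (p=N; q=x).

(p=O; q=v), (p=N; q=x)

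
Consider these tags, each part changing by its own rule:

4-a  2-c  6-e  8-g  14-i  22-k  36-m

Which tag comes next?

58-o

For the first component, each term is the sum of the two before it: 4, 2, 6, 8, 14, 22, 36 → 58.
Letter: a, c, e, g, i, k, m → o (letters move forward 2 places in the alphabet).
Putting it together: 58-o.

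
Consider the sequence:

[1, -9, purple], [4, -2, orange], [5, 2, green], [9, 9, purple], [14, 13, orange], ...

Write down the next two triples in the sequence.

[23, 20, green], [37, 24, purple]

First component: each term is the sum of the two before it; 1, 4, 5, 9, 14 → 23 → 37.
Second component — alternating steps +7, +4, +7, +4, …: -9, -2, 2, 9, 13 → 20 → 24.
Colour: repeats purple → orange → green; purple, orange, green, purple, orange → green → purple.
So the next two triples are [23, 20, green] and [37, 24, purple].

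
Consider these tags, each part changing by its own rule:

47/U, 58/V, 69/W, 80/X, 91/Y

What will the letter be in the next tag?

Z

Letter: letters move forward 1 place in the alphabet; U, V, W, X, Y → Z.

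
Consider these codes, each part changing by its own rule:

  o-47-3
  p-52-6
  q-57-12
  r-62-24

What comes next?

Letter: letters move forward 1 place in the alphabet; o, p, q, r → s.
For the second component, +5 each step: 47, 52, 57, 62 → 67.
For the third component, ×2 each step: 3, 6, 12, 24 → 48.
So the next code is s-67-48.

s-67-48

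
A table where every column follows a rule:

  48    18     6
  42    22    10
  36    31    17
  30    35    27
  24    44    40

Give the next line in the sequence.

First component — −6 each step: 48, 42, 36, 30, 24 → 18.
Second component: alternating steps +4, +9, +4, +9, …; 18, 22, 31, 35, 44 → 48.
Third component goes 6, 10, 17, 27, 40 → 56 (differences are 4, 7, 10, … (increasing by 3 each time)).
So the next line is 18  48  56.

18  48  56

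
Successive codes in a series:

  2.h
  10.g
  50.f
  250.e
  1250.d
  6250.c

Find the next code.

31250.b

First component: ×5 each step; 2, 10, 50, 250, 1250, 6250 → 31250.
Letter — letters move back 1 place in the alphabet: h, g, f, e, d, c → b.
So the next code is 31250.b.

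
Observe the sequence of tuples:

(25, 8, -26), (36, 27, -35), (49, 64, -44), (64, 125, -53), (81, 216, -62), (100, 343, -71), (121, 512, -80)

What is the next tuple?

First entry — perfect squares: 5², 6², 7², …: 25, 36, 49, 64, 81, 100, 121 → 144.
Second entry: perfect cubes: 2³, 3³, 4³, …, so 8, 27, 64, 125, 216, 343, 512 → 729.
Third entry: −9 each step; -26, -35, -44, -53, -62, -71, -80 → -89.
So the next tuple is (144, 729, -89).

(144, 729, -89)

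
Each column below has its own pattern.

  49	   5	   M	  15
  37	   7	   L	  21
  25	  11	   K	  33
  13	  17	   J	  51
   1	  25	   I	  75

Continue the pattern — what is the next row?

-11  35  H  105

First component — −12 each step: 49, 37, 25, 13, 1 → -11.
Second component goes 5, 7, 11, 17, 25 → 35 (differences are 2, 4, 6, … (increasing by 2 each time)).
Letter — letters move back 1 place in the alphabet: M, L, K, J, I → H.
Fourth component goes 15, 21, 33, 51, 75 → 105 (always 3 × the second component).
Putting it together: -11  35  H  105.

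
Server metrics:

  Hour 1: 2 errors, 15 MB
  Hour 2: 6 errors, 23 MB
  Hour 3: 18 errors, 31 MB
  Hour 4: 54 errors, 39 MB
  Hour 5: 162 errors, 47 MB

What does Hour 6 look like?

486 errors, 55 MB

Errors: ×3 each step, so 2, 6, 18, 54, 162 → 486.
MB — +8 each step: 15, 23, 31, 39, 47 → 55.
Combining the parts gives 486 errors, 55 MB.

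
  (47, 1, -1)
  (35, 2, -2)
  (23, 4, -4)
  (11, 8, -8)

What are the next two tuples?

First component — −12 each step: 47, 35, 23, 11 → -1 → -13.
Second component: ×2 each step, so 1, 2, 4, 8 → 16 → 32.
For the third component, always the negative of the second component: -1, -2, -4, -8 → -16 → -32.
So the next two tuples are (-1, 16, -16) and (-13, 32, -32).

(-1, 16, -16), (-13, 32, -32)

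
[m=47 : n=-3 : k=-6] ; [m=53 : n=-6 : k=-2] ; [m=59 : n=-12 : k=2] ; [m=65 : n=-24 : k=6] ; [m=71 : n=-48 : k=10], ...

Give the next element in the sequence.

[m=77 : n=-96 : k=14]

M: +6 each step, so 47, 53, 59, 65, 71 → 77.
N: -3, -6, -12, -24, -48 → -96 (×2 each step).
K — +4 each step: -6, -2, 2, 6, 10 → 14.
So the next element is [m=77 : n=-96 : k=14].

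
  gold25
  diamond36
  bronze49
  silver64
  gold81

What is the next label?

Rank — repeats gold → diamond → bronze → silver: gold, diamond, bronze, silver, gold → diamond.
Second component: perfect squares: 5², 6², 7², …, so 25, 36, 49, 64, 81 → 100.
Putting it together: diamond100.

diamond100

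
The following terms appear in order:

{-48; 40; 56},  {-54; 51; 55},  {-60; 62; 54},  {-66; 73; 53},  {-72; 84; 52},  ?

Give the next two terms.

{-78; 95; 51}, {-84; 106; 50}

For the first component, −6 each step: -48, -54, -60, -66, -72 → -78 → -84.
Second component goes 40, 51, 62, 73, 84 → 95 → 106 (+11 each step).
Third component: −1 each step, so 56, 55, 54, 53, 52 → 51 → 50.
So the next two terms are {-78; 95; 51} and {-84; 106; 50}.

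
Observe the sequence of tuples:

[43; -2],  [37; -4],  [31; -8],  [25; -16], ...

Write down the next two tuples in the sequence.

First component: −6 each step; 43, 37, 31, 25 → 19 → 13.
Second component — ×2 each step: -2, -4, -8, -16 → -32 → -64.
So the next two tuples are [19; -32] and [13; -64].

[19; -32], [13; -64]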